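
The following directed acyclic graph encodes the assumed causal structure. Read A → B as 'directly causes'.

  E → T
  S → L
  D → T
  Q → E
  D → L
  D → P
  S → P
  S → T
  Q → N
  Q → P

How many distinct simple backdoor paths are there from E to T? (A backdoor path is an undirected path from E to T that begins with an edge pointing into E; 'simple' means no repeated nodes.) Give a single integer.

A backdoor path from E to T is any simple undirected path whose first edge points into E (i.e. leaves E via a parent).
Parents of E: {Q}.
Enumerating:
  P1: E <- Q -> P <- D -> L <- S -> T
  P2: E <- Q -> P <- D -> T
  P3: E <- Q -> P <- S -> L <- D -> T
  P4: E <- Q -> P <- S -> T
That exhausts the simple backdoor paths. Count: 4.

4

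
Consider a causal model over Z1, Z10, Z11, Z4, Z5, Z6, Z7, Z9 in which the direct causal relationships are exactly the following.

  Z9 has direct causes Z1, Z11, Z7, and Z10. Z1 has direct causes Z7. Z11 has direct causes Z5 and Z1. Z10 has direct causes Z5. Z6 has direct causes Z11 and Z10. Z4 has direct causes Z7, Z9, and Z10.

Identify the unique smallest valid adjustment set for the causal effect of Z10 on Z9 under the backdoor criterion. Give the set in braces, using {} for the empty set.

Variables eligible for adjustment (non-descendants of Z10, excluding Z10 and Z9): {Z1, Z11, Z5, Z7}.
Backdoor paths from Z10 to Z9:
  P1: Z10 <- Z5 -> Z11 <- Z1 <- Z7 -> Z9
  P2: Z10 <- Z5 -> Z11 <- Z1 <- Z7 -> Z4 <- Z9
  P3: Z10 <- Z5 -> Z11 <- Z1 -> Z9
  P4: Z10 <- Z5 -> Z11 -> Z9
The empty set is not sufficient: P4 (Z10 <- Z5 -> Z11 -> Z9) has no collider blocking it and no conditioned non-collider, so it is open.
Try {Z5}:
  P1: blocked at fork node Z5 ∈ conditioning set.
  P2: blocked at fork node Z5 ∈ conditioning set.
  P3: blocked at fork node Z5 ∈ conditioning set.
  P4: blocked at fork node Z5 ∈ conditioning set.
{Z5} contains no descendant of Z10 and blocks every backdoor path.
No other singleton works — e.g. {Z7} leaves P4 open — so {Z5} is the unique smallest valid adjustment set.

{Z5}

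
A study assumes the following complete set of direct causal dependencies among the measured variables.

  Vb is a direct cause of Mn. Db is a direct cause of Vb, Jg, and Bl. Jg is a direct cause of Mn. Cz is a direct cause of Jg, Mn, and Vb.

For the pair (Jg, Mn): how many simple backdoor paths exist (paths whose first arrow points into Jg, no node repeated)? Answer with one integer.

A backdoor path from Jg to Mn is any simple undirected path whose first edge points into Jg (i.e. leaves Jg via a parent).
Parents of Jg: {Cz, Db}.
Enumerating:
  P1: Jg <- Cz -> Vb -> Mn
  P2: Jg <- Cz -> Mn
  P3: Jg <- Db -> Vb <- Cz -> Mn
  P4: Jg <- Db -> Vb -> Mn
That exhausts the simple backdoor paths. Count: 4.

4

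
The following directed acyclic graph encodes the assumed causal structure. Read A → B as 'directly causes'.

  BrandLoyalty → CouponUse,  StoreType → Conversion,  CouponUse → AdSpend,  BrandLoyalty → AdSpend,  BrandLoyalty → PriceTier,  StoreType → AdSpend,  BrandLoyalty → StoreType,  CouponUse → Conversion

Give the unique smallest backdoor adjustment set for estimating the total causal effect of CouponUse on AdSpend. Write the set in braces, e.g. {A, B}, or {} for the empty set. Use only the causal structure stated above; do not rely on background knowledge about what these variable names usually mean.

{BrandLoyalty}

Variables eligible for adjustment (non-descendants of CouponUse, excluding CouponUse and AdSpend): {BrandLoyalty, PriceTier, StoreType}.
Backdoor paths from CouponUse to AdSpend:
  P1: CouponUse <- BrandLoyalty -> StoreType -> AdSpend
  P2: CouponUse <- BrandLoyalty -> AdSpend
The empty set is not sufficient: P1 (CouponUse <- BrandLoyalty -> StoreType -> AdSpend) has no collider blocking it and no conditioned non-collider, so it is open.
Try {BrandLoyalty}:
  P1: blocked at fork node BrandLoyalty ∈ conditioning set.
  P2: blocked at fork node BrandLoyalty ∈ conditioning set.
{BrandLoyalty} contains no descendant of CouponUse and blocks every backdoor path.
No other singleton works — e.g. {PriceTier} leaves P1 open — so {BrandLoyalty} is the unique smallest valid adjustment set.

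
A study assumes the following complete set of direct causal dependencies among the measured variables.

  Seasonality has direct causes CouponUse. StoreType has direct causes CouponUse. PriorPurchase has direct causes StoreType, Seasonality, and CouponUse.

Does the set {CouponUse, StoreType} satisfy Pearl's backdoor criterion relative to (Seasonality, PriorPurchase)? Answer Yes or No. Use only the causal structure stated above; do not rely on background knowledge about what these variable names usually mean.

Backdoor paths from Seasonality to PriorPurchase (paths whose first edge points into Seasonality):
  P1: Seasonality <- CouponUse -> StoreType -> PriorPurchase
  P2: Seasonality <- CouponUse -> PriorPurchase
Condition 1 (no descendant of Seasonality in the set): holds — descendants of Seasonality are {PriorPurchase}; none are in {CouponUse, StoreType}.
Condition 2 (every backdoor path blocked by {CouponUse, StoreType}):
  P1: blocked at fork node CouponUse ∈ conditioning set.
  P2: blocked at fork node CouponUse ∈ conditioning set.
{CouponUse, StoreType} satisfies the backdoor criterion.

Yes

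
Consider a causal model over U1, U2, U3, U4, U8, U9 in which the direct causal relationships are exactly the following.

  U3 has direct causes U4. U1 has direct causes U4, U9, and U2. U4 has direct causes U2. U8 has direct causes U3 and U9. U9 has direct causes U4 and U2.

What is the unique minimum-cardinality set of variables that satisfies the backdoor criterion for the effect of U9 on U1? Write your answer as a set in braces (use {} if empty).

{U2, U4}

Variables eligible for adjustment (non-descendants of U9, excluding U9 and U1): {U2, U3, U4}.
Backdoor paths from U9 to U1:
  P1: U9 <- U2 -> U4 -> U1
  P2: U9 <- U2 -> U1
  P3: U9 <- U4 <- U2 -> U1
  P4: U9 <- U4 -> U1
The empty set is not sufficient: P1 (U9 <- U2 -> U4 -> U1) has no collider blocking it and no conditioned non-collider, so it is open.
Try {U2, U4}:
  P1: blocked at fork node U2 ∈ conditioning set.
  P2: blocked at fork node U2 ∈ conditioning set.
  P3: blocked at chain node U4 ∈ conditioning set.
  P4: blocked at fork node U4 ∈ conditioning set.
{U2, U4} contains no descendant of U9 and blocks every backdoor path.
Every element of {U2, U4} is needed (dropping U2 leaves P2 open; dropping U4 leaves P4 open), so no proper subset is valid.
Among all size-2 subsets of the eligible variables, only {U2, U4} blocks every backdoor path, so it is the unique smallest valid adjustment set.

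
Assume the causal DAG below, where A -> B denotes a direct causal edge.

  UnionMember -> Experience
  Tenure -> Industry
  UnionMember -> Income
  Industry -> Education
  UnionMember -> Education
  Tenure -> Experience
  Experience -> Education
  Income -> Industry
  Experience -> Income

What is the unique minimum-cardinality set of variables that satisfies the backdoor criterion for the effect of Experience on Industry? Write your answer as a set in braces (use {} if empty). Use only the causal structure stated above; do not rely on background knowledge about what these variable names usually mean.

{Tenure, UnionMember}

Variables eligible for adjustment (non-descendants of Experience, excluding Experience and Industry): {Tenure, UnionMember}.
Backdoor paths from Experience to Industry:
  P1: Experience <- Tenure -> Industry
  P2: Experience <- UnionMember -> Income -> Industry
  P3: Experience <- UnionMember -> Education <- Industry
The empty set is not sufficient: P1 (Experience <- Tenure -> Industry) has no collider blocking it and no conditioned non-collider, so it is open.
Try {Tenure, UnionMember}:
  P1: blocked at fork node Tenure ∈ conditioning set.
  P2: blocked at fork node UnionMember ∈ conditioning set.
  P3: blocked at fork node UnionMember ∈ conditioning set.
{Tenure, UnionMember} contains no descendant of Experience and blocks every backdoor path.
Every element of {Tenure, UnionMember} is needed (dropping Tenure leaves P1 open; dropping UnionMember leaves P2 open), so no proper subset is valid.
Among all size-2 subsets of the eligible variables, only {Tenure, UnionMember} blocks every backdoor path, so it is the unique smallest valid adjustment set.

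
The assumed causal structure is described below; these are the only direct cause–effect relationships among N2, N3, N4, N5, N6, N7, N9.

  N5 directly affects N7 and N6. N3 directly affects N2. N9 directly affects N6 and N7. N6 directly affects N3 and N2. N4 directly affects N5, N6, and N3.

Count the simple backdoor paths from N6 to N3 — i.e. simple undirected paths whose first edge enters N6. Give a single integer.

A backdoor path from N6 to N3 is any simple undirected path whose first edge points into N6 (i.e. leaves N6 via a parent).
Parents of N6: {N4, N5, N9}.
Enumerating:
  P1: N6 <- N4 -> N3
  P2: N6 <- N9 -> N7 <- N5 <- N4 -> N3
  P3: N6 <- N5 <- N4 -> N3
That exhausts the simple backdoor paths. Count: 3.

3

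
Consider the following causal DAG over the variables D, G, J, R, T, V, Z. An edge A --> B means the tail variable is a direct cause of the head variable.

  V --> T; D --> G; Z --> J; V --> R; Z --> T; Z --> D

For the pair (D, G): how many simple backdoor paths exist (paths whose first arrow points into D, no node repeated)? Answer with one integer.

0

A backdoor path from D to G is any simple undirected path whose first edge points into D (i.e. leaves D via a parent).
Parents of D: {Z}.
No simple path from any parent of D reaches G without revisiting D, so there are no backdoor paths.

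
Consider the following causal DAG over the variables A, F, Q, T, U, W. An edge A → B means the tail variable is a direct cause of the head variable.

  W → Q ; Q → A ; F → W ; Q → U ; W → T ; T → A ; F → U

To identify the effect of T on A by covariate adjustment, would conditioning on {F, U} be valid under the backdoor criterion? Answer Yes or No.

Backdoor paths from T to A (paths whose first edge points into T):
  P1: T <- W <- F -> U <- Q -> A
  P2: T <- W -> Q -> A
Condition 1 (no descendant of T in the set): holds — descendants of T are {A}; none are in {F, U}.
Condition 2 (every backdoor path blocked by {F, U}):
  P1: blocked at fork node F ∈ conditioning set.
  P2: open — no interior node is in the conditioning set.
{F, U} does not satisfy the backdoor criterion.

No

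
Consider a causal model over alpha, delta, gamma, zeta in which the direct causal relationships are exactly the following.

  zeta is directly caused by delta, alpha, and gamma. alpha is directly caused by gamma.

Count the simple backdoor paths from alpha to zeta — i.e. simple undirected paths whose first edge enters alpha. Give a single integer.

A backdoor path from alpha to zeta is any simple undirected path whose first edge points into alpha (i.e. leaves alpha via a parent).
Parents of alpha: {gamma}.
Enumerating:
  P1: alpha <- gamma -> zeta
That exhausts the simple backdoor paths. Count: 1.

1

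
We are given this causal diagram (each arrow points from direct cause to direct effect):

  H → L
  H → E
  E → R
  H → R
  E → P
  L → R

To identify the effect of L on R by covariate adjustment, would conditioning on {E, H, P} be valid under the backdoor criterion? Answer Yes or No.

Backdoor paths from L to R (paths whose first edge points into L):
  P1: L <- H -> E -> R
  P2: L <- H -> R
Condition 1 (no descendant of L in the set): holds — descendants of L are {R}; none are in {E, H, P}.
Condition 2 (every backdoor path blocked by {E, H, P}):
  P1: blocked at fork node H ∈ conditioning set.
  P2: blocked at fork node H ∈ conditioning set.
{E, H, P} satisfies the backdoor criterion.

Yes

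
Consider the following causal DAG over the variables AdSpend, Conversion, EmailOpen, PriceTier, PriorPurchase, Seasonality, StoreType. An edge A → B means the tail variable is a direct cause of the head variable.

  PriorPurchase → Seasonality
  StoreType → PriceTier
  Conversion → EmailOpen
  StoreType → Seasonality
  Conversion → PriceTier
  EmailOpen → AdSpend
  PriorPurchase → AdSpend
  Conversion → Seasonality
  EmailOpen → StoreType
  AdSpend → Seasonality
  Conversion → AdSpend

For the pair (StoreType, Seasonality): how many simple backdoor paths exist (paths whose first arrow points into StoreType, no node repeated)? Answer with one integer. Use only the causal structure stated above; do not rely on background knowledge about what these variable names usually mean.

A backdoor path from StoreType to Seasonality is any simple undirected path whose first edge points into StoreType (i.e. leaves StoreType via a parent).
Parents of StoreType: {EmailOpen}.
Enumerating:
  P1: StoreType <- EmailOpen <- Conversion -> AdSpend <- PriorPurchase -> Seasonality
  P2: StoreType <- EmailOpen <- Conversion -> AdSpend -> Seasonality
  P3: StoreType <- EmailOpen <- Conversion -> Seasonality
  P4: StoreType <- EmailOpen -> AdSpend <- Conversion -> Seasonality
  P5: StoreType <- EmailOpen -> AdSpend <- PriorPurchase -> Seasonality
  P6: StoreType <- EmailOpen -> AdSpend -> Seasonality
That exhausts the simple backdoor paths. Count: 6.

6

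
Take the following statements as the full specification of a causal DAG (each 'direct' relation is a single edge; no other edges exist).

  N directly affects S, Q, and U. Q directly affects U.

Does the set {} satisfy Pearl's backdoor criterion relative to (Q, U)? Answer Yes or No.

No

Backdoor paths from Q to U (paths whose first edge points into Q):
  P1: Q <- N -> U
Condition 1 (no descendant of Q in the set): holds — descendants of Q are {U}; none are in {}.
Condition 2 (every backdoor path blocked by {}):
  P1: open — no interior node is in the conditioning set.
{} does not satisfy the backdoor criterion.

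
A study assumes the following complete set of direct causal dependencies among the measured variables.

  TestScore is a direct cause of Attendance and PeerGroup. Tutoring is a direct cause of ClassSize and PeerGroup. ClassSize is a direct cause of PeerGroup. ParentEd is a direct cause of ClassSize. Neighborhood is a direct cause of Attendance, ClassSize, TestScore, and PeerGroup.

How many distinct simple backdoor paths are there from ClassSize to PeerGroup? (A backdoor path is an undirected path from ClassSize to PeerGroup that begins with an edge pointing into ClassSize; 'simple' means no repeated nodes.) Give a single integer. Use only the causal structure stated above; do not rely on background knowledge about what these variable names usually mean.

4

A backdoor path from ClassSize to PeerGroup is any simple undirected path whose first edge points into ClassSize (i.e. leaves ClassSize via a parent).
Parents of ClassSize: {Neighborhood, ParentEd, Tutoring}.
Enumerating:
  P1: ClassSize <- Neighborhood -> TestScore -> PeerGroup
  P2: ClassSize <- Neighborhood -> Attendance <- TestScore -> PeerGroup
  P3: ClassSize <- Neighborhood -> PeerGroup
  P4: ClassSize <- Tutoring -> PeerGroup
That exhausts the simple backdoor paths. Count: 4.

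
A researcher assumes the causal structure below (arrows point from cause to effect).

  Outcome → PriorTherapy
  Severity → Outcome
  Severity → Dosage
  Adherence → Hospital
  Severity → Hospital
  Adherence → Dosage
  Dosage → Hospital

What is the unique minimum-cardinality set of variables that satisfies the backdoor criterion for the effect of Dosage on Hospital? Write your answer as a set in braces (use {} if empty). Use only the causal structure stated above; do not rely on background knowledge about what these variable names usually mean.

Variables eligible for adjustment (non-descendants of Dosage, excluding Dosage and Hospital): {Adherence, Outcome, PriorTherapy, Severity}.
Backdoor paths from Dosage to Hospital:
  P1: Dosage <- Severity -> Hospital
  P2: Dosage <- Adherence -> Hospital
The empty set is not sufficient: P1 (Dosage <- Severity -> Hospital) has no collider blocking it and no conditioned non-collider, so it is open.
Try {Adherence, Severity}:
  P1: blocked at fork node Severity ∈ conditioning set.
  P2: blocked at fork node Adherence ∈ conditioning set.
{Adherence, Severity} contains no descendant of Dosage and blocks every backdoor path.
Every element of {Adherence, Severity} is needed (dropping Adherence leaves P2 open; dropping Severity leaves P1 open), so no proper subset is valid.
Among all size-2 subsets of the eligible variables, only {Adherence, Severity} blocks every backdoor path, so it is the unique smallest valid adjustment set.

{Adherence, Severity}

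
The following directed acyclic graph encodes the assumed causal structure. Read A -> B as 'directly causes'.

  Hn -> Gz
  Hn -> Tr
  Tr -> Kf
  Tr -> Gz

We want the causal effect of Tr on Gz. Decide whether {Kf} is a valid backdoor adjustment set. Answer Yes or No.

No

Backdoor paths from Tr to Gz (paths whose first edge points into Tr):
  P1: Tr <- Hn -> Gz
Condition 1 (no descendant of Tr in the set): FAILS — Kf is a descendant of Tr.
Condition 2 (every backdoor path blocked by {Kf}):
  P1: open — no interior node is in the conditioning set.
{Kf} does not satisfy the backdoor criterion.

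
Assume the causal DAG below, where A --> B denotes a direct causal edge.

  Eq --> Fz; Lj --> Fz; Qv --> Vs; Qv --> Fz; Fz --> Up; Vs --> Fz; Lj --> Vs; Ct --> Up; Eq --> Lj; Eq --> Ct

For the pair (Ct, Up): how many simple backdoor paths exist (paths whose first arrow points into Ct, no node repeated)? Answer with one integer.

A backdoor path from Ct to Up is any simple undirected path whose first edge points into Ct (i.e. leaves Ct via a parent).
Parents of Ct: {Eq}.
Enumerating:
  P1: Ct <- Eq -> Lj -> Vs <- Qv -> Fz -> Up
  P2: Ct <- Eq -> Lj -> Vs -> Fz -> Up
  P3: Ct <- Eq -> Lj -> Fz -> Up
  P4: Ct <- Eq -> Fz -> Up
That exhausts the simple backdoor paths. Count: 4.

4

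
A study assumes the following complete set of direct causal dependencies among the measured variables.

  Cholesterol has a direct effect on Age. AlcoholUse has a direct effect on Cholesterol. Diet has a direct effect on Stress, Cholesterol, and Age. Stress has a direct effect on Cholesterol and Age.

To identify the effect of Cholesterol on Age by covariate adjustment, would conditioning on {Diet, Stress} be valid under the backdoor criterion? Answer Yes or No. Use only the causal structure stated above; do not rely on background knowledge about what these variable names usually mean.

Yes

Backdoor paths from Cholesterol to Age (paths whose first edge points into Cholesterol):
  P1: Cholesterol <- Diet -> Stress -> Age
  P2: Cholesterol <- Diet -> Age
  P3: Cholesterol <- Stress <- Diet -> Age
  P4: Cholesterol <- Stress -> Age
Condition 1 (no descendant of Cholesterol in the set): holds — descendants of Cholesterol are {Age}; none are in {Diet, Stress}.
Condition 2 (every backdoor path blocked by {Diet, Stress}):
  P1: blocked at fork node Diet ∈ conditioning set.
  P2: blocked at fork node Diet ∈ conditioning set.
  P3: blocked at chain node Stress ∈ conditioning set.
  P4: blocked at fork node Stress ∈ conditioning set.
{Diet, Stress} satisfies the backdoor criterion.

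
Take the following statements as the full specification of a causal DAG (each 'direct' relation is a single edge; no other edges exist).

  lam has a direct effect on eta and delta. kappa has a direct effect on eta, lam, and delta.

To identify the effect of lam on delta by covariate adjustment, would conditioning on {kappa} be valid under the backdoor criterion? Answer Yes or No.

Yes

Backdoor paths from lam to delta (paths whose first edge points into lam):
  P1: lam <- kappa -> delta
Condition 1 (no descendant of lam in the set): holds — descendants of lam are {delta, eta}; none are in {kappa}.
Condition 2 (every backdoor path blocked by {kappa}):
  P1: blocked at fork node kappa ∈ conditioning set.
{kappa} satisfies the backdoor criterion.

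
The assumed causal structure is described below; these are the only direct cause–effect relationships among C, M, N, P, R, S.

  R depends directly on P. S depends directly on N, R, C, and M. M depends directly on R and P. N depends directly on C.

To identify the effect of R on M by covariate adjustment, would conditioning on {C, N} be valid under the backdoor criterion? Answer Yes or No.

No

Backdoor paths from R to M (paths whose first edge points into R):
  P1: R <- P -> M
Condition 1 (no descendant of R in the set): holds — descendants of R are {M, S}; none are in {C, N}.
Condition 2 (every backdoor path blocked by {C, N}):
  P1: open — no interior node is in the conditioning set.
{C, N} does not satisfy the backdoor criterion.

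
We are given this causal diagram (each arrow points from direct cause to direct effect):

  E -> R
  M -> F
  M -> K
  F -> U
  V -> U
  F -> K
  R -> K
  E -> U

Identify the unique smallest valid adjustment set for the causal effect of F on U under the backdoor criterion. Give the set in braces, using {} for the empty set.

{}

Variables eligible for adjustment (non-descendants of F, excluding F and U): {E, M, R, V}.
Backdoor paths from F to U:
  P1: F <- M -> K <- R <- E -> U
Each backdoor path contains an unconditioned collider, so every path is already blocked with the empty conditioning set:
  P1: blocked at collider K (neither it nor any descendant is in the conditioning set).
The empty set is therefore the unique smallest valid set.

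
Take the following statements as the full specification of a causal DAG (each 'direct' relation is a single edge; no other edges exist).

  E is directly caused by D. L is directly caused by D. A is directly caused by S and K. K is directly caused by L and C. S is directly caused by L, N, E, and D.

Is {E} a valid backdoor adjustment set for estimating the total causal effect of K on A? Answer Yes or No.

No

Backdoor paths from K to A (paths whose first edge points into K):
  P1: K <- L <- D -> E -> S -> A
  P2: K <- L <- D -> S -> A
  P3: K <- L -> S -> A
Condition 1 (no descendant of K in the set): holds — descendants of K are {A}; none are in {E}.
Condition 2 (every backdoor path blocked by {E}):
  P1: blocked at chain node E ∈ conditioning set.
  P2: open — no interior node is in the conditioning set.
  P3: open — no interior node is in the conditioning set.
{E} does not satisfy the backdoor criterion.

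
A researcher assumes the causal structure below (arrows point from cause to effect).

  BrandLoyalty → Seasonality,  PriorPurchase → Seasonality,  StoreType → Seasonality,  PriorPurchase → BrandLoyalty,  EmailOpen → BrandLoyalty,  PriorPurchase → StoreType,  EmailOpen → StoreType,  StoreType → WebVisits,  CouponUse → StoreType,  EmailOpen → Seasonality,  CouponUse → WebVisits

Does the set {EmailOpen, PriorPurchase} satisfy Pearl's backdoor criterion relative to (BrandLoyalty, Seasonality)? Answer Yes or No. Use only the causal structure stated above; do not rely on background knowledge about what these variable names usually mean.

Backdoor paths from BrandLoyalty to Seasonality (paths whose first edge points into BrandLoyalty):
  P1: BrandLoyalty <- EmailOpen -> StoreType <- PriorPurchase -> Seasonality
  P2: BrandLoyalty <- EmailOpen -> StoreType -> Seasonality
  P3: BrandLoyalty <- EmailOpen -> Seasonality
  P4: BrandLoyalty <- PriorPurchase -> StoreType <- EmailOpen -> Seasonality
  P5: BrandLoyalty <- PriorPurchase -> StoreType -> Seasonality
  P6: BrandLoyalty <- PriorPurchase -> Seasonality
Condition 1 (no descendant of BrandLoyalty in the set): holds — descendants of BrandLoyalty are {Seasonality}; none are in {EmailOpen, PriorPurchase}.
Condition 2 (every backdoor path blocked by {EmailOpen, PriorPurchase}):
  P1: blocked at fork node EmailOpen ∈ conditioning set.
  P2: blocked at fork node EmailOpen ∈ conditioning set.
  P3: blocked at fork node EmailOpen ∈ conditioning set.
  P4: blocked at fork node PriorPurchase ∈ conditioning set.
  P5: blocked at fork node PriorPurchase ∈ conditioning set.
  P6: blocked at fork node PriorPurchase ∈ conditioning set.
{EmailOpen, PriorPurchase} satisfies the backdoor criterion.

Yes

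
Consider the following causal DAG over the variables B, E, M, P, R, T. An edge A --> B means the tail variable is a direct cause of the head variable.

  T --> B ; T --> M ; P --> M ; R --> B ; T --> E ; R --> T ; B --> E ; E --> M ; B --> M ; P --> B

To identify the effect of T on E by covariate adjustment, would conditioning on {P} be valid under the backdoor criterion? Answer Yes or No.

Backdoor paths from T to E (paths whose first edge points into T):
  P1: T <- R -> B <- P -> M <- E
  P2: T <- R -> B -> E
  P3: T <- R -> B -> M <- E
Condition 1 (no descendant of T in the set): holds — descendants of T are {B, E, M}; none are in {P}.
Condition 2 (every backdoor path blocked by {P}):
  P1: blocked at collider B (neither it nor any descendant is in the conditioning set).
  P2: open — no interior node is in the conditioning set.
  P3: blocked at collider M (neither it nor any descendant is in the conditioning set).
{P} does not satisfy the backdoor criterion.

No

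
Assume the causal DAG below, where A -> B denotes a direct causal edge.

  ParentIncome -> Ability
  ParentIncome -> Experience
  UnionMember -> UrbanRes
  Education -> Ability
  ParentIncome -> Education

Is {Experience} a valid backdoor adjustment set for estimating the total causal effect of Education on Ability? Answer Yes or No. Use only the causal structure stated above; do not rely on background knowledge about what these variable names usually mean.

No

Backdoor paths from Education to Ability (paths whose first edge points into Education):
  P1: Education <- ParentIncome -> Ability
Condition 1 (no descendant of Education in the set): holds — descendants of Education are {Ability}; none are in {Experience}.
Condition 2 (every backdoor path blocked by {Experience}):
  P1: open — no interior node is in the conditioning set.
{Experience} does not satisfy the backdoor criterion.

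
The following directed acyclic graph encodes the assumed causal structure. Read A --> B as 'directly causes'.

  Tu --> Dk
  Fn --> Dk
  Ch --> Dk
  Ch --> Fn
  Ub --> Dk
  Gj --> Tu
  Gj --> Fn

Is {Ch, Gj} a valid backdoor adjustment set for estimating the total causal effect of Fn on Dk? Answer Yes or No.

Yes

Backdoor paths from Fn to Dk (paths whose first edge points into Fn):
  P1: Fn <- Ch -> Dk
  P2: Fn <- Gj -> Tu -> Dk
Condition 1 (no descendant of Fn in the set): holds — descendants of Fn are {Dk}; none are in {Ch, Gj}.
Condition 2 (every backdoor path blocked by {Ch, Gj}):
  P1: blocked at fork node Ch ∈ conditioning set.
  P2: blocked at fork node Gj ∈ conditioning set.
{Ch, Gj} satisfies the backdoor criterion.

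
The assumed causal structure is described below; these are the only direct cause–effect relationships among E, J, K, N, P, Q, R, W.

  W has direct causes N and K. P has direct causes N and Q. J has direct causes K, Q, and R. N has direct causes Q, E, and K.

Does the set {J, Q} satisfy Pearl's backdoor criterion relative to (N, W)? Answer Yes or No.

No

Backdoor paths from N to W (paths whose first edge points into N):
  P1: N <- K -> W
  P2: N <- Q -> J <- K -> W
Condition 1 (no descendant of N in the set): holds — descendants of N are {P, W}; none are in {J, Q}.
Condition 2 (every backdoor path blocked by {J, Q}):
  P1: open — no interior node is in the conditioning set.
  P2: blocked at fork node Q ∈ conditioning set.
{J, Q} does not satisfy the backdoor criterion.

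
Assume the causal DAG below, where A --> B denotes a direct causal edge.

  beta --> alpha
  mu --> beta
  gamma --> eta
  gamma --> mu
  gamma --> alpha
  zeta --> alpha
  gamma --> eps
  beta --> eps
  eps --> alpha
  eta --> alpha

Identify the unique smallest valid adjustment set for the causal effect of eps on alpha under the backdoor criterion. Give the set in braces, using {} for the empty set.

{beta, gamma}

Variables eligible for adjustment (non-descendants of eps, excluding eps and alpha): {beta, eta, gamma, mu, zeta}.
Backdoor paths from eps to alpha:
  P1: eps <- gamma -> mu -> beta -> alpha
  P2: eps <- gamma -> eta -> alpha
  P3: eps <- gamma -> alpha
  P4: eps <- beta <- mu <- gamma -> eta -> alpha
  P5: eps <- beta <- mu <- gamma -> alpha
  P6: eps <- beta -> alpha
The empty set is not sufficient: P1 (eps <- gamma -> mu -> beta -> alpha) has no collider blocking it and no conditioned non-collider, so it is open.
Try {beta, gamma}:
  P1: blocked at fork node gamma ∈ conditioning set.
  P2: blocked at fork node gamma ∈ conditioning set.
  P3: blocked at fork node gamma ∈ conditioning set.
  P4: blocked at chain node beta ∈ conditioning set.
  P5: blocked at chain node beta ∈ conditioning set.
  P6: blocked at fork node beta ∈ conditioning set.
{beta, gamma} contains no descendant of eps and blocks every backdoor path.
Every element of {beta, gamma} is needed (dropping beta leaves P6 open; dropping gamma leaves P2 open), so no proper subset is valid.
Among all size-2 subsets of the eligible variables, only {beta, gamma} blocks every backdoor path, so it is the unique smallest valid adjustment set.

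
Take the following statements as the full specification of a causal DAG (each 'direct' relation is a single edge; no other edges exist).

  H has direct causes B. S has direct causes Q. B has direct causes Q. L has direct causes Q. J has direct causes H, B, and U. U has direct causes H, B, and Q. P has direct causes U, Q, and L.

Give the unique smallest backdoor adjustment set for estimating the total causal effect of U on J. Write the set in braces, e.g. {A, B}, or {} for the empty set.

{B, H}

Variables eligible for adjustment (non-descendants of U, excluding U and J): {B, H, L, Q, S}.
Backdoor paths from U to J:
  P1: U <- Q -> B -> H -> J
  P2: U <- Q -> B -> J
  P3: U <- B -> H -> J
  P4: U <- B -> J
  P5: U <- H <- B -> J
  P6: U <- H -> J
The empty set is not sufficient: P1 (U <- Q -> B -> H -> J) has no collider blocking it and no conditioned non-collider, so it is open.
Try {B, H}:
  P1: blocked at chain node B ∈ conditioning set.
  P2: blocked at chain node B ∈ conditioning set.
  P3: blocked at fork node B ∈ conditioning set.
  P4: blocked at fork node B ∈ conditioning set.
  P5: blocked at chain node H ∈ conditioning set.
  P6: blocked at fork node H ∈ conditioning set.
{B, H} contains no descendant of U and blocks every backdoor path.
Every element of {B, H} is needed (dropping B leaves P2 open; dropping H leaves P6 open), so no proper subset is valid.
Among all size-2 subsets of the eligible variables, only {B, H} blocks every backdoor path, so it is the unique smallest valid adjustment set.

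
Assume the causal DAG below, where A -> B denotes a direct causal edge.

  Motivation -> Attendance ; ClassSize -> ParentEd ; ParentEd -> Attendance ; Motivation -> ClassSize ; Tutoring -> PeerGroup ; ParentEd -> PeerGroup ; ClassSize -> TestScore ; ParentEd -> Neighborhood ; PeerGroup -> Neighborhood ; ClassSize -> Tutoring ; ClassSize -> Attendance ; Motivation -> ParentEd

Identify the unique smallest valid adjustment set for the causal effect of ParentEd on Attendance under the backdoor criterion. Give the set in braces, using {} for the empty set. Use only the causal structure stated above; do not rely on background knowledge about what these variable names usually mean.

{ClassSize, Motivation}

Variables eligible for adjustment (non-descendants of ParentEd, excluding ParentEd and Attendance): {ClassSize, Motivation, TestScore, Tutoring}.
Backdoor paths from ParentEd to Attendance:
  P1: ParentEd <- Motivation -> ClassSize -> Attendance
  P2: ParentEd <- Motivation -> Attendance
  P3: ParentEd <- ClassSize <- Motivation -> Attendance
  P4: ParentEd <- ClassSize -> Attendance
The empty set is not sufficient: P1 (ParentEd <- Motivation -> ClassSize -> Attendance) has no collider blocking it and no conditioned non-collider, so it is open.
Try {ClassSize, Motivation}:
  P1: blocked at fork node Motivation ∈ conditioning set.
  P2: blocked at fork node Motivation ∈ conditioning set.
  P3: blocked at chain node ClassSize ∈ conditioning set.
  P4: blocked at fork node ClassSize ∈ conditioning set.
{ClassSize, Motivation} contains no descendant of ParentEd and blocks every backdoor path.
Every element of {ClassSize, Motivation} is needed (dropping ClassSize leaves P4 open; dropping Motivation leaves P2 open), so no proper subset is valid.
Among all size-2 subsets of the eligible variables, only {ClassSize, Motivation} blocks every backdoor path, so it is the unique smallest valid adjustment set.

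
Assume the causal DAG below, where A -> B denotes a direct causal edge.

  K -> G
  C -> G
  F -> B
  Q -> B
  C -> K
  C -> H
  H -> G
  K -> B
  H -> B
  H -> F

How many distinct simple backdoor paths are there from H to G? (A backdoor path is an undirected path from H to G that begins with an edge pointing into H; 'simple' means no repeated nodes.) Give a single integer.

2

A backdoor path from H to G is any simple undirected path whose first edge points into H (i.e. leaves H via a parent).
Parents of H: {C}.
Enumerating:
  P1: H <- C -> K -> G
  P2: H <- C -> G
That exhausts the simple backdoor paths. Count: 2.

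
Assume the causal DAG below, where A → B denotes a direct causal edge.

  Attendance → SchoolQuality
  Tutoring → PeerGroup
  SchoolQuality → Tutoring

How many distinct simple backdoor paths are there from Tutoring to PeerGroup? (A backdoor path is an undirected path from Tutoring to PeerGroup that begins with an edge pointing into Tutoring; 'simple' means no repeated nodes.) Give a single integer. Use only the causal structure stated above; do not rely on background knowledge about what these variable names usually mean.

0

A backdoor path from Tutoring to PeerGroup is any simple undirected path whose first edge points into Tutoring (i.e. leaves Tutoring via a parent).
Parents of Tutoring: {SchoolQuality}.
No simple path from any parent of Tutoring reaches PeerGroup without revisiting Tutoring, so there are no backdoor paths.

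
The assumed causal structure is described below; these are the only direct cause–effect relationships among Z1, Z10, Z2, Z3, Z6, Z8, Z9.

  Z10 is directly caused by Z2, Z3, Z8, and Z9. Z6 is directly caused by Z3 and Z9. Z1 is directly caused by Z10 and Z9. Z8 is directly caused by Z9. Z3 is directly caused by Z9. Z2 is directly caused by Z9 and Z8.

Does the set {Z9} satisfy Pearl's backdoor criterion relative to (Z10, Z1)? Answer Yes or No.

Backdoor paths from Z10 to Z1 (paths whose first edge points into Z10):
  P1: Z10 <- Z9 -> Z1
  P2: Z10 <- Z8 <- Z9 -> Z1
  P3: Z10 <- Z8 -> Z2 <- Z9 -> Z1
  P4: Z10 <- Z2 <- Z9 -> Z1
  P5: Z10 <- Z2 <- Z8 <- Z9 -> Z1
  P6: Z10 <- Z3 <- Z9 -> Z1
  P7: Z10 <- Z3 -> Z6 <- Z9 -> Z1
Condition 1 (no descendant of Z10 in the set): holds — descendants of Z10 are {Z1}; none are in {Z9}.
Condition 2 (every backdoor path blocked by {Z9}):
  P1: blocked at fork node Z9 ∈ conditioning set.
  P2: blocked at fork node Z9 ∈ conditioning set.
  P3: blocked at collider Z2 (neither it nor any descendant is in the conditioning set).
  P4: blocked at fork node Z9 ∈ conditioning set.
  P5: blocked at fork node Z9 ∈ conditioning set.
  P6: blocked at fork node Z9 ∈ conditioning set.
  P7: blocked at collider Z6 (neither it nor any descendant is in the conditioning set).
{Z9} satisfies the backdoor criterion.

Yes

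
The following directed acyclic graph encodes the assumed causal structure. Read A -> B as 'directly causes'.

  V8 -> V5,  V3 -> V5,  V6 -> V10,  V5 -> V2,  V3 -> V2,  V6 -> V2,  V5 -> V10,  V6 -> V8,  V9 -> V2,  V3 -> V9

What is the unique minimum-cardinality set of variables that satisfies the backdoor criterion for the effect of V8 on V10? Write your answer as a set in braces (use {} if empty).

{V6}

Variables eligible for adjustment (non-descendants of V8, excluding V8 and V10): {V3, V6, V9}.
Backdoor paths from V8 to V10:
  P1: V8 <- V6 -> V10
  P2: V8 <- V6 -> V2 <- V3 -> V5 -> V10
  P3: V8 <- V6 -> V2 <- V9 <- V3 -> V5 -> V10
  P4: V8 <- V6 -> V2 <- V5 -> V10
The empty set is not sufficient: P1 (V8 <- V6 -> V10) has no collider blocking it and no conditioned non-collider, so it is open.
Try {V6}:
  P1: blocked at fork node V6 ∈ conditioning set.
  P2: blocked at fork node V6 ∈ conditioning set.
  P3: blocked at fork node V6 ∈ conditioning set.
  P4: blocked at fork node V6 ∈ conditioning set.
{V6} contains no descendant of V8 and blocks every backdoor path.
No other singleton works — e.g. {V3} leaves P1 open — so {V6} is the unique smallest valid adjustment set.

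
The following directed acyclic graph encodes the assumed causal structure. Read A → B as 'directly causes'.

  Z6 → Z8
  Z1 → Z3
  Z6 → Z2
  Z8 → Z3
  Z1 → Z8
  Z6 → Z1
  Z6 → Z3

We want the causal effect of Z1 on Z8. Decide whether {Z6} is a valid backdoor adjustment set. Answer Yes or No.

Yes

Backdoor paths from Z1 to Z8 (paths whose first edge points into Z1):
  P1: Z1 <- Z6 -> Z8
  P2: Z1 <- Z6 -> Z3 <- Z8
Condition 1 (no descendant of Z1 in the set): holds — descendants of Z1 are {Z3, Z8}; none are in {Z6}.
Condition 2 (every backdoor path blocked by {Z6}):
  P1: blocked at fork node Z6 ∈ conditioning set.
  P2: blocked at fork node Z6 ∈ conditioning set.
{Z6} satisfies the backdoor criterion.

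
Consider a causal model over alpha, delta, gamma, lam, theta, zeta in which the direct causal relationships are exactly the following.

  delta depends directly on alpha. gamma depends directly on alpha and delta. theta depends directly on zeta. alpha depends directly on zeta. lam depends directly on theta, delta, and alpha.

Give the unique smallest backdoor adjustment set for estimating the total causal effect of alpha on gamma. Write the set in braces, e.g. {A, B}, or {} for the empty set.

Variables eligible for adjustment (non-descendants of alpha, excluding alpha and gamma): {theta, zeta}.
Backdoor paths from alpha to gamma:
  P1: alpha <- zeta -> theta -> lam <- delta -> gamma
Each backdoor path contains an unconditioned collider, so every path is already blocked with the empty conditioning set:
  P1: blocked at collider lam (neither it nor any descendant is in the conditioning set).
The empty set is therefore the unique smallest valid set.

{}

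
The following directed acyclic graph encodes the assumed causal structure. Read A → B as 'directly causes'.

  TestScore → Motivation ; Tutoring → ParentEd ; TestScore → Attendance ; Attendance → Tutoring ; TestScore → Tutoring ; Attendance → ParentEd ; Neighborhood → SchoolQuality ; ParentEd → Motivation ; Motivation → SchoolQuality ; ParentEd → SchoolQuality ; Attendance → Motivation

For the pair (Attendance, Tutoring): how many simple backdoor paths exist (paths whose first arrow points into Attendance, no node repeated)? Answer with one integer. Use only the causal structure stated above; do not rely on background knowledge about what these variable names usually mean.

A backdoor path from Attendance to Tutoring is any simple undirected path whose first edge points into Attendance (i.e. leaves Attendance via a parent).
Parents of Attendance: {TestScore}.
Enumerating:
  P1: Attendance <- TestScore -> Tutoring
  P2: Attendance <- TestScore -> Motivation <- ParentEd <- Tutoring
  P3: Attendance <- TestScore -> Motivation -> SchoolQuality <- ParentEd <- Tutoring
That exhausts the simple backdoor paths. Count: 3.

3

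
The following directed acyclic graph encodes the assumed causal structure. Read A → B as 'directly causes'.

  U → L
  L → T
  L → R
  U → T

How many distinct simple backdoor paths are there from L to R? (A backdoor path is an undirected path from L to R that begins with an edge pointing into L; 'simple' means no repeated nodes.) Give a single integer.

A backdoor path from L to R is any simple undirected path whose first edge points into L (i.e. leaves L via a parent).
Parents of L: {U}.
No simple path from any parent of L reaches R without revisiting L, so there are no backdoor paths.

0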